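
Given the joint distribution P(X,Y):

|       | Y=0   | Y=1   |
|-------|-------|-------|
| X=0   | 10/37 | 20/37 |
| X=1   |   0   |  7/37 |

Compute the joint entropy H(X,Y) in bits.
1.4443 bits

H(X,Y) = -Σ_{x,y} P(x,y) log₂ P(x,y). Per-cell terms -P(x,y)·log₂P(x,y):
  X=0: 0.5101, 0.4797
  X=1: 0.0000, 0.4545
  (cells with P = 0 contribute 0)
Sum of the 4 terms: H(X,Y) = 1.4443 bits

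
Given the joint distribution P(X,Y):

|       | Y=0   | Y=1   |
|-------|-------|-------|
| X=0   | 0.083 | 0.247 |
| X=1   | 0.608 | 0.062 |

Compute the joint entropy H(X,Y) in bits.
1.4815 bits

H(X,Y) = -Σ_{x,y} P(x,y) log₂ P(x,y). Per-cell terms -P(x,y)·log₂P(x,y):
  X=0: 0.2980, 0.4983
  X=1: 0.4365, 0.2487
Sum of the 4 terms: H(X,Y) = 1.4815 bits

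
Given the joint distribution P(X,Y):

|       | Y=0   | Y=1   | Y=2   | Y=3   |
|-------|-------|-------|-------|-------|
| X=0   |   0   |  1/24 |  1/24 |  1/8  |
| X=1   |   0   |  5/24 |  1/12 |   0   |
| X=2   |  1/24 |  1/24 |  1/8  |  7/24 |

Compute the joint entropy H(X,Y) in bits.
2.8028 bits

H(X,Y) = -Σ_{x,y} P(x,y) log₂ P(x,y). Per-cell terms -P(x,y)·log₂P(x,y):
  X=0: 0.000000, 0.191040, 0.191040, 0.375000
  X=1: 0.000000, 0.471466, 0.298747, 0.000000
  X=2: 0.191040, 0.191040, 0.375000, 0.518469
  (cells with P = 0 contribute 0)
Sum of the 12 terms: H(X,Y) = 2.8028 bits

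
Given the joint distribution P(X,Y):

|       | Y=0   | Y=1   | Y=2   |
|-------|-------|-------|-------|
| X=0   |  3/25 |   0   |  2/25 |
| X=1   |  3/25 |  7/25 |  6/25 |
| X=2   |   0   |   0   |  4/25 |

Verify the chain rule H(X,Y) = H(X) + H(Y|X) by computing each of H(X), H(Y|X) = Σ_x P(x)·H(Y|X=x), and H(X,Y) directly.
H(X) = 1.2995 bits, H(Y|X) = 1.1575 bits, H(X,Y) = 2.4570 bits

Marginal of X (row sums):
  P(X=0) = 3/25 + 0 + 2/25 = 1/5
  P(X=1) = 3/25 + 7/25 + 6/25 = 16/25
  P(X=2) = 0 + 0 + 4/25 = 4/25
H(X) = -[(1/5)·log₂(1/5) + (16/25)·log₂(16/25) + (4/25)·log₂(4/25)]
  = 0.4644 + 0.4121 + 0.4230 = 1.2995 bits

H(Y|X) = Σ_x P(x)·H(Y|X=x):
  X=0: P(X=0) = 1/5, P(Y|X=0) = (3/5, 0, 2/5) → H(Y|X=0) = 0.9710
  X=1: P(X=1) = 16/25, P(Y|X=1) = (3/16, 7/16, 3/8) → H(Y|X=1) = 1.5052
  X=2: P(X=2) = 4/25, P(Y|X=2) = (0, 0, 1) → H(Y|X=2) = 0.0000
H(Y|X) = (1/5)·0.9710 + (16/25)·1.5052 + (4/25)·0.0000 = 1.1575 bits

H(X,Y) = -Σ_{x,y} P(x,y) log₂ P(x,y). Per-cell terms -P(x,y)·log₂P(x,y):
  X=0: 0.3671, 0.0000, 0.2915
  X=1: 0.3671, 0.5142, 0.4941
  X=2: 0.0000, 0.0000, 0.4230
  (cells with P = 0 contribute 0)
Sum of the 9 terms: H(X,Y) = 2.4570 bits

Chain rule check:
  H(X) + H(Y|X) = 1.2995 + 1.1575 = 2.4570 bits
  H(X,Y) = 2.4570 bits
✓ Chain rule verified.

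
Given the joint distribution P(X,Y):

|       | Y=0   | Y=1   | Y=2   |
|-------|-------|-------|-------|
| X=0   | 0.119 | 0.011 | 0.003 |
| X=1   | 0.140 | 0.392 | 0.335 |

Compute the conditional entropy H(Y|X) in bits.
1.3518 bits

H(Y|X) = H(X,Y) - H(X)

H(X,Y) = -Σ_{x,y} P(x,y) log₂ P(x,y). Per-cell terms -P(x,y)·log₂P(x,y):
  X=0: 0.3654, 0.0716, 0.0251
  X=1: 0.3971, 0.5296, 0.5286
Sum of the 6 terms: H(X,Y) = 1.9174 bits

Marginal of X (row sums):
  P(X=0) = 0.119 + 0.011 + 0.003 = 0.133
  P(X=1) = 0.140 + 0.392 + 0.335 = 0.867
H(X) = -[0.133·log₂(0.133) + 0.867·log₂(0.867)]
  = 0.3871 + 0.1785 = 0.5656 bits

H(Y|X) = H(X,Y) - H(X) = 1.9174 - 0.5656 = 1.3518 bits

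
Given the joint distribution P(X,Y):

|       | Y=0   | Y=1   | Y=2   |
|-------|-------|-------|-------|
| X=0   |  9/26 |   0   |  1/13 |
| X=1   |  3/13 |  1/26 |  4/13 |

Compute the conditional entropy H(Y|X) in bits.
1.0238 bits

H(Y|X) = H(X,Y) - H(X)

H(X,Y) = -Σ_{x,y} P(x,y) log₂ P(x,y). Per-cell terms -P(x,y)·log₂P(x,y):
  X=0: 0.52979, 0.00000, 0.28465
  X=1: 0.48819, 0.18079, 0.52321
  (cells with P = 0 contribute 0)
Sum of the 6 terms: H(X,Y) = 2.00663 bits

Marginal of X (row sums):
  P(X=0) = 9/26 + 0 + 1/13 = 11/26
  P(X=1) = 3/13 + 1/26 + 4/13 = 15/26
H(X) = -[(11/26)·log₂(11/26) + (15/26)·log₂(15/26)]
  = 0.52504 + 0.45782 = 0.98286 bits

H(Y|X) = H(X,Y) - H(X) = 2.00663 - 0.98286 = 1.0238 bits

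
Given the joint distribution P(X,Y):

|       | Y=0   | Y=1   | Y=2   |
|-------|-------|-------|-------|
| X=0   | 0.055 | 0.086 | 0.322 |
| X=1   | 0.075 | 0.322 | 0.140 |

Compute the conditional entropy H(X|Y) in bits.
0.8398 bits

H(X|Y) = H(X,Y) - H(Y)

H(X,Y) = -Σ_{x,y} P(x,y) log₂ P(x,y). Per-cell terms -P(x,y)·log₂P(x,y):
  X=0: 0.23014, 0.30440, 0.52643
  X=1: 0.28027, 0.52643, 0.39711
Sum of the 6 terms: H(X,Y) = 2.2648 bits

Marginal of Y (column sums):
  P(Y=0) = 0.055 + 0.075 = 0.130
  P(Y=1) = 0.086 + 0.322 = 0.408
  P(Y=2) = 0.322 + 0.140 = 0.462
H(Y) = -[0.130·log₂(0.130) + 0.408·log₂(0.408) + 0.462·log₂(0.462)]
  = 0.38264 + 0.52769 + 0.51468 = 1.4250 bits

H(X|Y) = H(X,Y) - H(Y) = 2.2648 - 1.4250 = 0.8398 bits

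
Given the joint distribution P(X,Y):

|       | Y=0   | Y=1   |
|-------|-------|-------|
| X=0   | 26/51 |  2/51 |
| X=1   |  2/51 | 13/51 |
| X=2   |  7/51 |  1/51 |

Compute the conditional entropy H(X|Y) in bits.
0.9717 bits

H(X|Y) = H(X,Y) - H(Y)

H(X,Y) = -Σ_{x,y} P(x,y) log₂ P(x,y). Per-cell terms -P(x,y)·log₂P(x,y):
  X=0: 0.49552, 0.18323
  X=1: 0.18323, 0.50266
  X=2: 0.39324, 0.11122
Sum of the 6 terms: H(X,Y) = 1.8691 bits

Marginal of Y (column sums):
  P(Y=0) = 26/51 + 2/51 + 7/51 = 35/51
  P(Y=1) = 2/51 + 13/51 + 1/51 = 16/51
H(Y) = -[(35/51)·log₂(35/51) + (16/51)·log₂(16/51)]
  = 0.37274 + 0.52468 = 0.8974 bits

H(X|Y) = H(X,Y) - H(Y) = 1.8691 - 0.8974 = 0.9717 bits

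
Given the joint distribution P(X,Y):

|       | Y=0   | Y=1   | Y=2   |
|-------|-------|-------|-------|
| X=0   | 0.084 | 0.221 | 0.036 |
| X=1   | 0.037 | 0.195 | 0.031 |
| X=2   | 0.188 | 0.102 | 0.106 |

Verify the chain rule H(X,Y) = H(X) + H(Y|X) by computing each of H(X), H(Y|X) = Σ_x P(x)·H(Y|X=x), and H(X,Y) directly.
H(X) = 1.5653 bits, H(Y|X) = 1.3125 bits, H(X,Y) = 2.8778 bits

Marginal of X (row sums):
  P(X=0) = 0.084 + 0.221 + 0.036 = 0.341
  P(X=1) = 0.037 + 0.195 + 0.031 = 0.263
  P(X=2) = 0.188 + 0.102 + 0.106 = 0.396
H(X) = -[0.341·log₂(0.341) + 0.263·log₂(0.263) + 0.396·log₂(0.396)]
  = 0.52929 + 0.50677 + 0.52923 = 1.5653 bits

H(Y|X) = Σ_x P(x)·H(Y|X=x):
  X=0: P(X=0) = 0.341, P(Y|X=0) = (84/341, 221/341, 36/341) → H(Y|X=0) = 1.24589
  X=1: P(X=1) = 0.263, P(Y|X=1) = (37/263, 195/263, 31/263) → H(Y|X=1) = 1.08166
  X=2: P(X=2) = 0.396, P(Y|X=2) = (47/99, 17/66, 53/198) → H(Y|X=2) = 1.52327
H(Y|X) = 0.341·1.24589 + 0.263·1.08166 + 0.396·1.52327 = 1.3125 bits

H(X,Y) = -Σ_{x,y} P(x,y) log₂ P(x,y). Per-cell terms -P(x,y)·log₂P(x,y):
  X=0: 0.30017, 0.48131, 0.17265
  X=1: 0.17598, 0.45990, 0.15536
  X=2: 0.45330, 0.33592, 0.34321
Sum of the 9 terms: H(X,Y) = 2.8778 bits

Chain rule check:
  H(X) + H(Y|X) = 1.5653 + 1.3125 = 2.8778 bits
  H(X,Y) = 2.8778 bits
✓ Chain rule verified.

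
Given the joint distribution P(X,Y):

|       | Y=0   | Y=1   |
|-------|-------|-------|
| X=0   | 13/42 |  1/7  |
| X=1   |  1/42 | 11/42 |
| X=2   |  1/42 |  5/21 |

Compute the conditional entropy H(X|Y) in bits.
1.2404 bits

H(X|Y) = H(X,Y) - H(Y)

H(X,Y) = -Σ_{x,y} P(x,y) log₂ P(x,y). Per-cell terms -P(x,y)·log₂P(x,y):
  X=0: 0.5237, 0.4011
  X=1: 0.1284, 0.5062
  X=2: 0.1284, 0.4929
Sum of the 6 terms: H(X,Y) = 2.1807 bits

Marginal of Y (column sums):
  P(Y=0) = 13/42 + 1/42 + 1/42 = 5/14
  P(Y=1) = 1/7 + 11/42 + 5/21 = 9/14
H(Y) = -[(5/14)·log₂(5/14) + (9/14)·log₂(9/14)]
  = 0.5305 + 0.4098 = 0.9403 bits

H(X|Y) = H(X,Y) - H(Y) = 2.1807 - 0.9403 = 1.2404 bits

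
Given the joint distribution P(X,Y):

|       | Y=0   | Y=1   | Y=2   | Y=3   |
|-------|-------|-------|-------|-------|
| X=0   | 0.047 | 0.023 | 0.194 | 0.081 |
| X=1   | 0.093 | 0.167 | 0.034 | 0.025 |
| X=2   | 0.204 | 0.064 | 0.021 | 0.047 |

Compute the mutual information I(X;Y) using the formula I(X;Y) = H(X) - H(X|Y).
0.3498 bits

I(X;Y) = H(X) - H(X|Y)

Marginal of X (row sums):
  P(X=0) = 0.047 + 0.023 + 0.194 + 0.081 = 0.345
  P(X=1) = 0.093 + 0.167 + 0.034 + 0.025 = 0.319
  P(X=2) = 0.204 + 0.064 + 0.021 + 0.047 = 0.336
H(X) = -[0.345·log₂(0.345) + 0.319·log₂(0.319) + 0.336·log₂(0.336)]
  = 0.5297 + 0.5258 + 0.5287 = 1.5842 bits

Marginal of Y (column sums):
  P(Y=0) = 0.047 + 0.093 + 0.204 = 0.344
  P(Y=1) = 0.023 + 0.167 + 0.064 = 0.254
  P(Y=2) = 0.194 + 0.034 + 0.021 = 0.249
  P(Y=3) = 0.081 + 0.025 + 0.047 = 0.153
H(X|Y) = Σ_y P(y)·H(X|Y=y):
  Y=0: P(Y=0) = 0.344, P(X|Y=0) = (47/344, 93/344, 51/86) → H(X|Y=0) = 1.3496
  Y=1: P(Y=1) = 0.254, P(X|Y=1) = (23/254, 167/254, 32/127) → H(X|Y=1) = 1.2126
  Y=2: P(Y=2) = 0.249, P(X|Y=2) = (194/249, 34/249, 7/83) → H(X|Y=2) = 0.9737
  Y=3: P(Y=3) = 0.153, P(X|Y=3) = (9/17, 25/153, 47/153) → H(X|Y=3) = 1.4359
H(X|Y) = 0.344·1.3496 + 0.254·1.2126 + 0.249·0.9737 + 0.153·1.4359 = 1.2344 bits

I(X;Y) = H(X) - H(X|Y) = 1.5842 - 1.2344 = 0.3498 bits

Cross-check via I(X;Y) = H(X) + H(Y) - H(X,Y): computing H(Y) from the column sums and H(X,Y) from the 12 cells in the same way gives H(Y) = 1.9456 bits and H(X,Y) = 3.1800 bits, so
I(X;Y) = 1.5842 + 1.9456 - 3.1800 = 0.3498 bits ✓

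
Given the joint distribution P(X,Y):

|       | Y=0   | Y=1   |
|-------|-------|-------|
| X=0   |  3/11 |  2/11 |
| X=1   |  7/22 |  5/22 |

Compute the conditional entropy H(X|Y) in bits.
0.9938 bits

H(X|Y) = H(X,Y) - H(Y)

H(X,Y) = -Σ_{x,y} P(x,y) log₂ P(x,y). Per-cell terms -P(x,y)·log₂P(x,y):
  X=0: 0.5112189, 0.4471694
  X=1: 0.5256608, 0.4857963
Sum of the 4 terms: H(X,Y) = 1.969845 bits

Marginal of Y (column sums):
  P(Y=0) = 3/11 + 7/22 = 13/22
  P(Y=1) = 2/11 + 5/22 = 9/22
H(Y) = -[(13/22)·log₂(13/22) + (9/22)·log₂(9/22)]
  = 0.4484952 + 0.5275254 = 0.976021 bits

H(X|Y) = H(X,Y) - H(Y) = 1.969845 - 0.976021 = 0.9938 bits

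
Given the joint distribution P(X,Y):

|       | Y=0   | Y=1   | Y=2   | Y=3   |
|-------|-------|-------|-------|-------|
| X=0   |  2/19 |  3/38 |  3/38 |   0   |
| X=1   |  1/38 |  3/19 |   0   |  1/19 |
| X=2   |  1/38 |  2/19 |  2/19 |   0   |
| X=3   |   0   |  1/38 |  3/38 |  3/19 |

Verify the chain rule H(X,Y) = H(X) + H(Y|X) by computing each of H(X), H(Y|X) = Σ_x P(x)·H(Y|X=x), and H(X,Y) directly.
H(X) = 1.9980 bits, H(Y|X) = 1.3740 bits, H(X,Y) = 3.3720 bits

Marginal of X (row sums):
  P(X=0) = 2/19 + 3/38 + 3/38 + 0 = 5/19
  P(X=1) = 1/38 + 3/19 + 0 + 1/19 = 9/38
  P(X=2) = 1/38 + 2/19 + 2/19 + 0 = 9/38
  P(X=3) = 0 + 1/38 + 3/38 + 3/19 = 5/19
H(X) = -[(5/19)·log₂(5/19) + (9/38)·log₂(9/38) + (9/38)·log₂(9/38) + (5/19)·log₂(5/19)]
  = 0.50684 + 0.49216 + 0.49216 + 0.50684 = 1.9980 bits

H(Y|X) = Σ_x P(x)·H(Y|X=x):
  X=0: P(X=0) = 5/19, P(Y|X=0) = (2/5, 3/10, 3/10, 0) → H(Y|X=0) = 1.57095
  X=1: P(X=1) = 9/38, P(Y|X=1) = (1/9, 2/3, 0, 2/9) → H(Y|X=1) = 1.22439
  X=2: P(X=2) = 9/38, P(Y|X=2) = (1/9, 4/9, 4/9, 0) → H(Y|X=2) = 1.39215
  X=3: P(X=3) = 5/19, P(Y|X=3) = (0, 1/10, 3/10, 3/5) → H(Y|X=3) = 1.29546
H(Y|X) = (5/19)·1.57095 + (9/38)·1.22439 + (9/38)·1.39215 + (5/19)·1.29546 = 1.3740 bits

H(X,Y) = -Σ_{x,y} P(x,y) log₂ P(x,y). Per-cell terms -P(x,y)·log₂P(x,y):
  X=0: 0.34189, 0.28918, 0.28918, 0.00000
  X=1: 0.13810, 0.42047, 0.00000, 0.22358
  X=2: 0.13810, 0.34189, 0.34189, 0.00000
  X=3: 0.00000, 0.13810, 0.28918, 0.42047
  (cells with P = 0 contribute 0)
Sum of the 16 terms: H(X,Y) = 3.3720 bits

Chain rule check:
  H(X) + H(Y|X) = 1.9980 + 1.3740 = 3.3720 bits
  H(X,Y) = 3.3720 bits
✓ Chain rule verified.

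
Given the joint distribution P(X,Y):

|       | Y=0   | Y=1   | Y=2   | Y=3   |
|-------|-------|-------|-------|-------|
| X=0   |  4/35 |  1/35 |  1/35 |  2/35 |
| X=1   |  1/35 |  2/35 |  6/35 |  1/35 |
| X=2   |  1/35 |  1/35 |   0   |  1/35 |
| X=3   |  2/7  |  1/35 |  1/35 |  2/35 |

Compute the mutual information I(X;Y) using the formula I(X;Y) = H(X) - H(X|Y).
0.3388 bits

I(X;Y) = H(X) - H(X|Y)

Marginal of X (row sums):
  P(X=0) = 4/35 + 1/35 + 1/35 + 2/35 = 8/35
  P(X=1) = 1/35 + 2/35 + 6/35 + 1/35 = 2/7
  P(X=2) = 1/35 + 1/35 + 0 + 1/35 = 3/35
  P(X=3) = 2/7 + 1/35 + 1/35 + 2/35 = 2/5
H(X) = -[(8/35)·log₂(8/35) + (2/7)·log₂(2/7) + (3/35)·log₂(3/35) + (2/5)·log₂(2/5)]
  = 0.48669 + 0.51639 + 0.30380 + 0.52877 = 1.83565 bits

Marginal of Y (column sums):
  P(Y=0) = 4/35 + 1/35 + 1/35 + 2/7 = 16/35
  P(Y=1) = 1/35 + 2/35 + 1/35 + 1/35 = 1/7
  P(Y=2) = 1/35 + 6/35 + 0 + 1/35 = 8/35
  P(Y=3) = 2/35 + 1/35 + 1/35 + 2/35 = 6/35
H(X|Y) = Σ_y P(y)·H(X|Y=y):
  Y=0: P(Y=0) = 16/35, P(X|Y=0) = (1/4, 1/16, 1/16, 5/8) → H(X|Y=0) = 1.42379
  Y=1: P(Y=1) = 1/7, P(X|Y=1) = (1/5, 2/5, 1/5, 1/5) → H(X|Y=1) = 1.92193
  Y=2: P(Y=2) = 8/35, P(X|Y=2) = (1/8, 3/4, 0, 1/8) → H(X|Y=2) = 1.06128
  Y=3: P(Y=3) = 6/35, P(X|Y=3) = (1/3, 1/6, 1/6, 1/3) → H(X|Y=3) = 1.91830
H(X|Y) = (16/35)·1.42379 + (1/7)·1.92193 + (8/35)·1.06128 + (6/35)·1.91830 = 1.49687 bits

I(X;Y) = H(X) - H(X|Y) = 1.83565 - 1.49687 = 0.3388 bits

Cross-check via I(X;Y) = H(X) + H(Y) - H(X,Y): computing H(Y) from the column sums and H(X,Y) from the 16 cells in the same way gives H(Y) = 1.84016 bits and H(X,Y) = 3.33702 bits, so
I(X;Y) = 1.83565 + 1.84016 - 3.33702 = 0.3388 bits ✓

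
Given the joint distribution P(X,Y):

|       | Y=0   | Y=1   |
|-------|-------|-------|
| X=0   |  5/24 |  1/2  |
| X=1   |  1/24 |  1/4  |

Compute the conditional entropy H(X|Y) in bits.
0.8512 bits

H(X|Y) = H(X,Y) - H(Y)

H(X,Y) = -Σ_{x,y} P(x,y) log₂ P(x,y). Per-cell terms -P(x,y)·log₂P(x,y):
  X=0: 0.4715, 0.5000
  X=1: 0.1910, 0.5000
Sum of the 4 terms: H(X,Y) = 1.6625 bits

Marginal of Y (column sums):
  P(Y=0) = 5/24 + 1/24 = 1/4
  P(Y=1) = 1/2 + 1/4 = 3/4
H(Y) = -[(1/4)·log₂(1/4) + (3/4)·log₂(3/4)]
  = 0.5000 + 0.3113 = 0.8113 bits

H(X|Y) = H(X,Y) - H(Y) = 1.6625 - 0.8113 = 0.8512 bits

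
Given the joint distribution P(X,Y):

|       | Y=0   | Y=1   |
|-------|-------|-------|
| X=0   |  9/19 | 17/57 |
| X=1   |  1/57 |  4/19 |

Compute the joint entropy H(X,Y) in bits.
1.6068 bits

H(X,Y) = -Σ_{x,y} P(x,y) log₂ P(x,y). Per-cell terms -P(x,y)·log₂P(x,y):
  X=0: 0.51063, 0.52057
  X=1: 0.10233, 0.47325
Sum of the 4 terms: H(X,Y) = 1.6068 bits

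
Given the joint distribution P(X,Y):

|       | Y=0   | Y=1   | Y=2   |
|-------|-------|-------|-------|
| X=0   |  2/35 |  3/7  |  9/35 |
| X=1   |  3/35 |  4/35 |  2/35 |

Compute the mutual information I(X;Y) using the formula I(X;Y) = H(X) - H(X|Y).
0.0656 bits

I(X;Y) = H(X) - H(X|Y)

Marginal of X (row sums):
  P(X=0) = 2/35 + 3/7 + 9/35 = 26/35
  P(X=1) = 3/35 + 4/35 + 2/35 = 9/35
H(X) = -[(26/35)·log₂(26/35) + (9/35)·log₂(9/35)]
  = 0.3186 + 0.5038 = 0.8224 bits

Marginal of Y (column sums):
  P(Y=0) = 2/35 + 3/35 = 1/7
  P(Y=1) = 3/7 + 4/35 = 19/35
  P(Y=2) = 9/35 + 2/35 = 11/35
H(X|Y) = Σ_y P(y)·H(X|Y=y):
  Y=0: P(Y=0) = 1/7, P(X|Y=0) = (2/5, 3/5) → H(X|Y=0) = 0.9710
  Y=1: P(Y=1) = 19/35, P(X|Y=1) = (15/19, 4/19) → H(X|Y=1) = 0.7425
  Y=2: P(Y=2) = 11/35, P(X|Y=2) = (9/11, 2/11) → H(X|Y=2) = 0.6840
H(X|Y) = (1/7)·0.9710 + (19/35)·0.7425 + (11/35)·0.6840 = 0.7568 bits

I(X;Y) = H(X) - H(X|Y) = 0.8224 - 0.7568 = 0.0656 bits

Cross-check via I(X;Y) = H(X) + H(Y) - H(X,Y): computing H(Y) from the column sums and H(X,Y) from the 6 cells in the same way gives H(Y) = 1.4043 bits and H(X,Y) = 2.1611 bits, so
I(X;Y) = 0.8224 + 1.4043 - 2.1611 = 0.0656 bits ✓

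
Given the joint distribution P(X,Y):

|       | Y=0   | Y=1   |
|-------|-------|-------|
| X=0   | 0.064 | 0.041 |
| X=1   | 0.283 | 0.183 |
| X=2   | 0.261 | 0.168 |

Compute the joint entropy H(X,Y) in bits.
2.3446 bits

H(X,Y) = -Σ_{x,y} P(x,y) log₂ P(x,y). Per-cell terms -P(x,y)·log₂P(x,y):
  X=0: 0.2538, 0.1889
  X=1: 0.5154, 0.4484
  X=2: 0.5058, 0.4323
Sum of the 6 terms: H(X,Y) = 2.3446 bits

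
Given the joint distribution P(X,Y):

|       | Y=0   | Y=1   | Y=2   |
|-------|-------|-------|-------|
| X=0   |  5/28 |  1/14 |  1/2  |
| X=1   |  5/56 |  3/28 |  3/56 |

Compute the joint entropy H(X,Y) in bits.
2.0984 bits

H(X,Y) = -Σ_{x,y} P(x,y) log₂ P(x,y). Per-cell terms -P(x,y)·log₂P(x,y):
  X=0: 0.44383, 0.27195, 0.50000
  X=1: 0.31120, 0.34526, 0.22620
Sum of the 6 terms: H(X,Y) = 2.0984 bits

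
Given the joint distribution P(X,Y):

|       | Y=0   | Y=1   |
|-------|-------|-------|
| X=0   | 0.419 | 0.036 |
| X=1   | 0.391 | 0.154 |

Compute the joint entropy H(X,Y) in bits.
1.6438 bits

H(X,Y) = -Σ_{x,y} P(x,y) log₂ P(x,y). Per-cell terms -P(x,y)·log₂P(x,y):
  X=0: 0.5258, 0.1727
  X=1: 0.5297, 0.4156
Sum of the 4 terms: H(X,Y) = 1.6438 bits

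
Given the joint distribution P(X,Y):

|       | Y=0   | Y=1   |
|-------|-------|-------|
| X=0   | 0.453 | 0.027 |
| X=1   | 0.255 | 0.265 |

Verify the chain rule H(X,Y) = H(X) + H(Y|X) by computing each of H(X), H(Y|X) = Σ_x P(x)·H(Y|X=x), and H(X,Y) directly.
H(X) = 0.9988 bits, H(Y|X) = 0.6698 bits, H(X,Y) = 1.6686 bits

Marginal of X (row sums):
  P(X=0) = 0.453 + 0.027 = 0.480
  P(X=1) = 0.255 + 0.265 = 0.520
H(X) = -[0.480·log₂(0.480) + 0.520·log₂(0.520)]
  = 0.508269 + 0.490577 = 0.9988 bits

H(Y|X) = Σ_x P(x)·H(Y|X=x):
  X=0: P(X=0) = 0.480, P(Y|X=0) = (151/160, 9/160) → H(Y|X=0) = 0.312375
  X=1: P(X=1) = 0.520, P(Y|X=1) = (51/104, 53/104) → H(Y|X=1) = 0.999733
H(Y|X) = 0.480·0.312375 + 0.520·0.999733 = 0.6698 bits

H(X,Y) = -Σ_{x,y} P(x,y) log₂ P(x,y). Per-cell terms -P(x,y)·log₂P(x,y):
  X=0: 0.517515, 0.140694
  X=1: 0.502715, 0.507723
Sum of the 4 terms: H(X,Y) = 1.6686 bits

Chain rule check:
  H(X) + H(Y|X) = 0.9988 + 0.6698 = 1.6686 bits
  H(X,Y) = 1.6686 bits
✓ Chain rule verified.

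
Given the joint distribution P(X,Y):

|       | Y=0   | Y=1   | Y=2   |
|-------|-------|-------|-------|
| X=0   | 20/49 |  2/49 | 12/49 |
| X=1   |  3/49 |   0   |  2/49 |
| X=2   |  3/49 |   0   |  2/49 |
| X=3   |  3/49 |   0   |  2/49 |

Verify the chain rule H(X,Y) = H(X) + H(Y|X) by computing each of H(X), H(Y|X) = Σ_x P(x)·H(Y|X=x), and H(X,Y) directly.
H(X) = 1.3738 bits, H(Y|X) = 1.1445 bits, H(X,Y) = 2.5183 bits

Marginal of X (row sums):
  P(X=0) = 20/49 + 2/49 + 12/49 = 34/49
  P(X=1) = 3/49 + 0 + 2/49 = 5/49
  P(X=2) = 3/49 + 0 + 2/49 = 5/49
  P(X=3) = 3/49 + 0 + 2/49 = 5/49
H(X) = -[(34/49)·log₂(34/49) + (5/49)·log₂(5/49) + (5/49)·log₂(5/49) + (5/49)·log₂(5/49)]
  = 0.365845 + 0.335998 + 0.335998 + 0.335998 = 1.3738 bits

H(Y|X) = Σ_x P(x)·H(Y|X=x):
  X=0: P(X=0) = 34/49, P(Y|X=0) = (10/17, 1/17, 6/17) → H(Y|X=0) = 1.221048
  X=1: P(X=1) = 5/49, P(Y|X=1) = (3/5, 0, 2/5) → H(Y|X=1) = 0.970951
  X=2: P(X=2) = 5/49, P(Y|X=2) = (3/5, 0, 2/5) → H(Y|X=2) = 0.970951
  X=3: P(X=3) = 5/49, P(Y|X=3) = (3/5, 0, 2/5) → H(Y|X=3) = 0.970951
H(Y|X) = (34/49)·1.221048 + (5/49)·0.970951 + (5/49)·0.970951 + (5/49)·0.970951 = 1.1445 bits

H(X,Y) = -Σ_{x,y} P(x,y) log₂ P(x,y). Per-cell terms -P(x,y)·log₂P(x,y):
  X=0: 0.527666, 0.188356, 0.497081
  X=1: 0.246719, 0.000000, 0.188356
  X=2: 0.246719, 0.000000, 0.188356
  X=3: 0.246719, 0.000000, 0.188356
  (cells with P = 0 contribute 0)
Sum of the 12 terms: H(X,Y) = 2.5183 bits

Chain rule check:
  H(X) + H(Y|X) = 1.3738 + 1.1445 = 2.5183 bits
  H(X,Y) = 2.5183 bits
✓ Chain rule verified.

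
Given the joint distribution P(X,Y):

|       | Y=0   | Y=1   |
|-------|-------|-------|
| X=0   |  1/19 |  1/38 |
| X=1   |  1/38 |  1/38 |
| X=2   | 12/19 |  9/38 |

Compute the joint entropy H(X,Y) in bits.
1.5488 bits

H(X,Y) = -Σ_{x,y} P(x,y) log₂ P(x,y). Per-cell terms -P(x,y)·log₂P(x,y):
  X=0: 0.2236, 0.1381
  X=1: 0.1381, 0.1381
  X=2: 0.4187, 0.4922
Sum of the 6 terms: H(X,Y) = 1.5488 bits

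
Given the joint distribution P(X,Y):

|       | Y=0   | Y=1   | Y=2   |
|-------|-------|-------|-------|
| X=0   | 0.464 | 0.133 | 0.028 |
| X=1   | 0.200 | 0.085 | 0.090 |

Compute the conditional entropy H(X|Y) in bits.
0.8897 bits

H(X|Y) = H(X,Y) - H(Y)

H(X,Y) = -Σ_{x,y} P(x,y) log₂ P(x,y). Per-cell terms -P(x,y)·log₂P(x,y):
  X=0: 0.5140207, 0.3870967, 0.1444360
  X=1: 0.4643856, 0.3022934, 0.3126538
Sum of the 6 terms: H(X,Y) = 2.124886 bits

Marginal of Y (column sums):
  P(Y=0) = 0.464 + 0.200 = 0.664
  P(Y=1) = 0.133 + 0.085 = 0.218
  P(Y=2) = 0.028 + 0.090 = 0.118
H(Y) = -[0.664·log₂(0.664) + 0.218·log₂(0.218) + 0.118·log₂(0.118)]
  = 0.3922546 + 0.4790768 + 0.3638107 = 1.235142 bits

H(X|Y) = H(X,Y) - H(Y) = 2.124886 - 1.235142 = 0.8897 bits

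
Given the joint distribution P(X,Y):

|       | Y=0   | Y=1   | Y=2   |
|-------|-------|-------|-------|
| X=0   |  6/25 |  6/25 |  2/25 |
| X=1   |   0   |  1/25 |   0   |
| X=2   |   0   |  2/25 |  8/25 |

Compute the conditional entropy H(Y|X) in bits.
1.1001 bits

H(Y|X) = H(X,Y) - H(X)

H(X,Y) = -Σ_{x,y} P(x,y) log₂ P(x,y). Per-cell terms -P(x,y)·log₂P(x,y):
  X=0: 0.49413, 0.49413, 0.29151
  X=1: 0.00000, 0.18575, 0.00000
  X=2: 0.00000, 0.29151, 0.52603
  (cells with P = 0 contribute 0)
Sum of the 9 terms: H(X,Y) = 2.2831 bits

Marginal of X (row sums):
  P(X=0) = 6/25 + 6/25 + 2/25 = 14/25
  P(X=1) = 0 + 1/25 + 0 = 1/25
  P(X=2) = 0 + 2/25 + 8/25 = 2/5
H(X) = -[(14/25)·log₂(14/25) + (1/25)·log₂(1/25) + (2/5)·log₂(2/5)]
  = 0.46844 + 0.18575 + 0.52877 = 1.1830 bits

H(Y|X) = H(X,Y) - H(X) = 2.2831 - 1.1830 = 1.1001 bits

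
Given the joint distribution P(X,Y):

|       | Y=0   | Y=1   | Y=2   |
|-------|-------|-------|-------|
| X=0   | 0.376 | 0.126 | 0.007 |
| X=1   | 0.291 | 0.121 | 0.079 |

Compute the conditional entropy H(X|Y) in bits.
0.9411 bits

H(X|Y) = H(X,Y) - H(Y)

H(X,Y) = -Σ_{x,y} P(x,y) log₂ P(x,y). Per-cell terms -P(x,y)·log₂P(x,y):
  X=0: 0.5306, 0.3766, 0.0501
  X=1: 0.5182, 0.3687, 0.2893
Sum of the 6 terms: H(X,Y) = 2.1335 bits

Marginal of Y (column sums):
  P(Y=0) = 0.376 + 0.291 = 0.667
  P(Y=1) = 0.126 + 0.121 = 0.247
  P(Y=2) = 0.007 + 0.079 = 0.086
H(Y) = -[0.667·log₂(0.667) + 0.247·log₂(0.247) + 0.086·log₂(0.086)]
  = 0.3897 + 0.4983 + 0.3044 = 1.1924 bits

H(X|Y) = H(X,Y) - H(Y) = 2.1335 - 1.1924 = 0.9411 bits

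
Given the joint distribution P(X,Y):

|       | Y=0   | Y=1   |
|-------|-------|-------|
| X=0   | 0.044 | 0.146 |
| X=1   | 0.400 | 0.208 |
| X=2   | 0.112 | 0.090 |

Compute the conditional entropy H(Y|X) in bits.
0.9121 bits

H(Y|X) = H(X,Y) - H(X)

H(X,Y) = -Σ_{x,y} P(x,y) log₂ P(x,y). Per-cell terms -P(x,y)·log₂P(x,y):
  X=0: 0.19828, 0.40529
  X=1: 0.52877, 0.47119
  X=2: 0.35374, 0.31265
Sum of the 6 terms: H(X,Y) = 2.2699 bits

Marginal of X (row sums):
  P(X=0) = 0.044 + 0.146 = 0.190
  P(X=1) = 0.400 + 0.208 = 0.608
  P(X=2) = 0.112 + 0.090 = 0.202
H(X) = -[0.190·log₂(0.190) + 0.608·log₂(0.608) + 0.202·log₂(0.202)]
  = 0.45523 + 0.43646 + 0.46613 = 1.3578 bits

H(Y|X) = H(X,Y) - H(X) = 2.2699 - 1.3578 = 0.9121 bits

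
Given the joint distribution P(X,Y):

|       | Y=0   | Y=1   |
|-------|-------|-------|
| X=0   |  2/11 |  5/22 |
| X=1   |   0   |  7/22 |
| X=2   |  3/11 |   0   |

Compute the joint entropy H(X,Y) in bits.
1.9698 bits

H(X,Y) = -Σ_{x,y} P(x,y) log₂ P(x,y). Per-cell terms -P(x,y)·log₂P(x,y):
  X=0: 0.447169, 0.485796
  X=1: 0.000000, 0.525661
  X=2: 0.511219, 0.000000
  (cells with P = 0 contribute 0)
Sum of the 6 terms: H(X,Y) = 1.9698 bits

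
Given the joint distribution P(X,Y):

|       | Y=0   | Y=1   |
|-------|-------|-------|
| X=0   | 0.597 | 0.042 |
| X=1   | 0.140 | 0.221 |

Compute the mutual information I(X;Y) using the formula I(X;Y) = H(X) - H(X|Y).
0.2600 bits

I(X;Y) = H(X) - H(X|Y)

Marginal of X (row sums):
  P(X=0) = 0.597 + 0.042 = 0.639
  P(X=1) = 0.140 + 0.221 = 0.361
H(X) = -[0.639·log₂(0.639) + 0.361·log₂(0.361)]
  = 0.412866 + 0.530644 = 0.94351 bits

Marginal of Y (column sums):
  P(Y=0) = 0.597 + 0.140 = 0.737
  P(Y=1) = 0.042 + 0.221 = 0.263
H(X|Y) = Σ_y P(y)·H(X|Y=y):
  Y=0: P(Y=0) = 0.737, P(X|Y=0) = (597/737, 140/737) → H(X|Y=0) = 0.701386
  Y=1: P(Y=1) = 0.263, P(X|Y=1) = (42/263, 221/263) → H(X|Y=1) = 0.633581
H(X|Y) = 0.737·0.701386 + 0.263·0.633581 = 0.68355 bits

I(X;Y) = H(X) - H(X|Y) = 0.94351 - 0.68355 = 0.2600 bits

Cross-check via I(X;Y) = H(X) + H(Y) - H(X,Y): computing H(Y) from the column sums and H(X,Y) from the 4 cells in the same way gives H(Y) = 0.83124 bits and H(X,Y) = 1.51479 bits, so
I(X;Y) = 0.94351 + 0.83124 - 1.51479 = 0.2600 bits ✓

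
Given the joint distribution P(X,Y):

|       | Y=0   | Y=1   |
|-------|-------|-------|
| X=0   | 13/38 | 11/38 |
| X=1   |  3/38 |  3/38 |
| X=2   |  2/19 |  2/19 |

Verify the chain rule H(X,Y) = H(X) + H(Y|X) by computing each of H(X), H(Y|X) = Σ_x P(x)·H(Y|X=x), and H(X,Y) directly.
H(X) = 1.3124 bits, H(Y|X) = 0.9968 bits, H(X,Y) = 2.3093 bits

Marginal of X (row sums):
  P(X=0) = 13/38 + 11/38 = 12/19
  P(X=1) = 3/38 + 3/38 = 3/19
  P(X=2) = 2/19 + 2/19 = 4/19
H(X) = -[(12/19)·log₂(12/19) + (3/19)·log₂(3/19) + (4/19)·log₂(4/19)]
  = 0.4187 + 0.4205 + 0.4732 = 1.3124 bits

H(Y|X) = Σ_x P(x)·H(Y|X=x):
  X=0: P(X=0) = 12/19, P(Y|X=0) = (13/24, 11/24) → H(Y|X=0) = 0.9950
  X=1: P(X=1) = 3/19, P(Y|X=1) = (1/2, 1/2) → H(Y|X=1) = 1.0000
  X=2: P(X=2) = 4/19, P(Y|X=2) = (1/2, 1/2) → H(Y|X=2) = 1.0000
H(Y|X) = (12/19)·0.9950 + (3/19)·1.0000 + (4/19)·1.0000 = 0.9968 bits

H(X,Y) = -Σ_{x,y} P(x,y) log₂ P(x,y). Per-cell terms -P(x,y)·log₂P(x,y):
  X=0: 0.5294, 0.5177
  X=1: 0.2892, 0.2892
  X=2: 0.3419, 0.3419
Sum of the 6 terms: H(X,Y) = 2.3093 bits

Chain rule check:
  H(X) + H(Y|X) = 1.3124 + 0.9968 = 2.3092 bits
  H(X,Y) = 2.3093 bits
✓ Chain rule verified (Δ = 0.0001 is 4-dp rounding noise: each of the three values was rounded independently).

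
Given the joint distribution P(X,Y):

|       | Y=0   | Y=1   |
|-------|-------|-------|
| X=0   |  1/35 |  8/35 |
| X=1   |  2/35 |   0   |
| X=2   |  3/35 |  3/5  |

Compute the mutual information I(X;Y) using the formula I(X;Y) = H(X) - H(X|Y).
0.1588 bits

I(X;Y) = H(X) - H(X|Y)

Marginal of X (row sums):
  P(X=0) = 1/35 + 8/35 = 9/35
  P(X=1) = 2/35 + 0 = 2/35
  P(X=2) = 3/35 + 3/5 = 24/35
H(X) = -[(9/35)·log₂(9/35) + (2/35)·log₂(2/35) + (24/35)·log₂(24/35)]
  = 0.50383 + 0.23596 + 0.37325 = 1.1130 bits

Marginal of Y (column sums):
  P(Y=0) = 1/35 + 2/35 + 3/35 = 6/35
  P(Y=1) = 8/35 + 0 + 3/5 = 29/35
H(X|Y) = Σ_y P(y)·H(X|Y=y):
  Y=0: P(Y=0) = 6/35, P(X|Y=0) = (1/6, 1/3, 1/2) → H(X|Y=0) = 1.45915
  Y=1: P(Y=1) = 29/35, P(X|Y=1) = (8/29, 0, 21/29) → H(X|Y=1) = 0.84975
H(X|Y) = (6/35)·1.45915 + (29/35)·0.84975 = 0.9542 bits

I(X;Y) = H(X) - H(X|Y) = 1.1130 - 0.9542 = 0.1588 bits

Cross-check via I(X;Y) = H(X) + H(Y) - H(X,Y): computing H(Y) from the column sums and H(X,Y) from the 6 cells in the same way gives H(Y) = 0.6610 bits and H(X,Y) = 1.6152 bits, so
I(X;Y) = 1.1130 + 0.6610 - 1.6152 = 0.1588 bits ✓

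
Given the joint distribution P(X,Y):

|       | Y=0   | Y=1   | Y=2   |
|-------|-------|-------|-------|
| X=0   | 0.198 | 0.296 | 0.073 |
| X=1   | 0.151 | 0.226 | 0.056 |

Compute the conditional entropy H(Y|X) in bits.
1.4007 bits

H(Y|X) = H(X,Y) - H(X)

H(X,Y) = -Σ_{x,y} P(x,y) log₂ P(x,y). Per-cell terms -P(x,y)·log₂P(x,y):
  X=0: 0.4626, 0.5199, 0.2756
  X=1: 0.4118, 0.4849, 0.2329
Sum of the 6 terms: H(X,Y) = 2.3877 bits

Marginal of X (row sums):
  P(X=0) = 0.198 + 0.296 + 0.073 = 0.567
  P(X=1) = 0.151 + 0.226 + 0.056 = 0.433
H(X) = -[0.567·log₂(0.567) + 0.433·log₂(0.433)]
  = 0.4641 + 0.5229 = 0.9870 bits

H(Y|X) = H(X,Y) - H(X) = 2.3877 - 0.9870 = 1.4007 bits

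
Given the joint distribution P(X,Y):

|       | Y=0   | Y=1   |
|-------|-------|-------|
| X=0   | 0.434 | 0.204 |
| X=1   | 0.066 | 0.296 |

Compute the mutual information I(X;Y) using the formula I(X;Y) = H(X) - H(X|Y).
0.1752 bits

I(X;Y) = H(X) - H(X|Y)

Marginal of X (row sums):
  P(X=0) = 0.434 + 0.204 = 0.638
  P(X=1) = 0.066 + 0.296 = 0.362
H(X) = -[0.638·log₂(0.638) + 0.362·log₂(0.362)]
  = 0.41366 + 0.53067 = 0.94433 bits

Marginal of Y (column sums):
  P(Y=0) = 0.434 + 0.066 = 0.500
  P(Y=1) = 0.204 + 0.296 = 0.500
H(X|Y) = Σ_y P(y)·H(X|Y=y):
  Y=0: P(Y=0) = 0.500, P(X|Y=0) = (217/250, 33/250) → H(X|Y=0) = 0.56290
  Y=1: P(Y=1) = 0.500, P(X|Y=1) = (51/125, 74/125) → H(X|Y=1) = 0.97544
H(X|Y) = 0.500·0.56290 + 0.500·0.97544 = 0.76917 bits

I(X;Y) = H(X) - H(X|Y) = 0.94433 - 0.76917 = 0.1752 bits

Cross-check via I(X;Y) = H(X) + H(Y) - H(X,Y): computing H(Y) from the column sums and H(X,Y) from the 4 cells in the same way gives H(Y) = 1.00000 bits and H(X,Y) = 1.76917 bits, so
I(X;Y) = 0.94433 + 1.00000 - 1.76917 = 0.1752 bits ✓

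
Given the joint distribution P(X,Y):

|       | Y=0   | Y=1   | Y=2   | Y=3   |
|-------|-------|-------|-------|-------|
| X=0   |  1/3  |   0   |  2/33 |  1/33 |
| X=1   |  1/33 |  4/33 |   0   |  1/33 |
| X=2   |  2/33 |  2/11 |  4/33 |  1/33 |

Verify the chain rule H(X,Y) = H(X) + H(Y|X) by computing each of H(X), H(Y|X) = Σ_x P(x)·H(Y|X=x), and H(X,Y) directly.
H(X) = 1.5014 bits, H(Y|X) = 1.3138 bits, H(X,Y) = 2.8152 bits

Marginal of X (row sums):
  P(X=0) = 1/3 + 0 + 2/33 + 1/33 = 14/33
  P(X=1) = 1/33 + 4/33 + 0 + 1/33 = 2/11
  P(X=2) = 2/33 + 2/11 + 4/33 + 1/33 = 13/33
H(X) = -[(14/33)·log₂(14/33) + (2/11)·log₂(2/11) + (13/33)·log₂(13/33)]
  = 0.52480 + 0.44717 + 0.52944 = 1.5014 bits

H(Y|X) = Σ_x P(x)·H(Y|X=x):
  X=0: P(X=0) = 14/33, P(Y|X=0) = (11/14, 0, 1/7, 1/14) → H(Y|X=0) = 0.94637
  X=1: P(X=1) = 2/11, P(Y|X=1) = (1/6, 2/3, 0, 1/6) → H(Y|X=1) = 1.25163
  X=2: P(X=2) = 13/33, P(Y|X=2) = (2/13, 6/13, 4/13, 1/13) → H(Y|X=2) = 1.73815
H(Y|X) = (14/33)·0.94637 + (2/11)·1.25163 + (13/33)·1.73815 = 1.3138 bits

H(X,Y) = -Σ_{x,y} P(x,y) log₂ P(x,y). Per-cell terms -P(x,y)·log₂P(x,y):
  X=0: 0.52832, 0.00000, 0.24511, 0.15286
  X=1: 0.15286, 0.36902, 0.00000, 0.15286
  X=2: 0.24511, 0.44717, 0.36902, 0.15286
  (cells with P = 0 contribute 0)
Sum of the 12 terms: H(X,Y) = 2.8152 bits

Chain rule check:
  H(X) + H(Y|X) = 1.5014 + 1.3138 = 2.8152 bits
  H(X,Y) = 2.8152 bits
✓ Chain rule verified.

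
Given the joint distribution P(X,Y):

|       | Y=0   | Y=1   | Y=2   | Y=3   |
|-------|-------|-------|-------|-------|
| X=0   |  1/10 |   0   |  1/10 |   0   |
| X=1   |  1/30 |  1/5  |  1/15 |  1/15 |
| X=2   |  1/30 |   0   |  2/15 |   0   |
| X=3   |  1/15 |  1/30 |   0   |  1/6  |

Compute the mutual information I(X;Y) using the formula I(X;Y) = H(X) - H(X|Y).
0.7060 bits

I(X;Y) = H(X) - H(X|Y)

Marginal of X (row sums):
  P(X=0) = 1/10 + 0 + 1/10 + 0 = 1/5
  P(X=1) = 1/30 + 1/5 + 1/15 + 1/15 = 11/30
  P(X=2) = 1/30 + 0 + 2/15 + 0 = 1/6
  P(X=3) = 1/15 + 1/30 + 0 + 1/6 = 4/15
H(X) = -[(1/5)·log₂(1/5) + (11/30)·log₂(11/30) + (1/6)·log₂(1/6) + (4/15)·log₂(4/15)]
  = 0.464386 + 0.530735 + 0.430827 + 0.508504 = 1.93445 bits

Marginal of Y (column sums):
  P(Y=0) = 1/10 + 1/30 + 1/30 + 1/15 = 7/30
  P(Y=1) = 0 + 1/5 + 0 + 1/30 = 7/30
  P(Y=2) = 1/10 + 1/15 + 2/15 + 0 = 3/10
  P(Y=3) = 0 + 1/15 + 0 + 1/6 = 7/30
H(X|Y) = Σ_y P(y)·H(X|Y=y):
  Y=0: P(Y=0) = 7/30, P(X|Y=0) = (3/7, 1/7, 1/7, 2/7) → H(X|Y=0) = 1.842371
  Y=1: P(Y=1) = 7/30, P(X|Y=1) = (0, 6/7, 0, 1/7) → H(X|Y=1) = 0.591673
  Y=2: P(Y=2) = 3/10, P(X|Y=2) = (1/3, 2/9, 4/9, 0) → H(X|Y=2) = 1.530493
  Y=3: P(Y=3) = 7/30, P(X|Y=3) = (0, 2/7, 0, 5/7) → H(X|Y=3) = 0.863121
H(X|Y) = (7/30)·1.842371 + (7/30)·0.591673 + (3/10)·1.530493 + (7/30)·0.863121 = 1.22849 bits

I(X;Y) = H(X) - H(X|Y) = 1.93445 - 1.22849 = 0.7060 bits

Cross-check via I(X;Y) = H(X) + H(Y) - H(X,Y): computing H(Y) from the column sums and H(X,Y) from the 16 cells in the same way gives H(Y) = 1.99076 bits and H(X,Y) = 3.21925 bits, so
I(X;Y) = 1.93445 + 1.99076 - 3.21925 = 0.7060 bits ✓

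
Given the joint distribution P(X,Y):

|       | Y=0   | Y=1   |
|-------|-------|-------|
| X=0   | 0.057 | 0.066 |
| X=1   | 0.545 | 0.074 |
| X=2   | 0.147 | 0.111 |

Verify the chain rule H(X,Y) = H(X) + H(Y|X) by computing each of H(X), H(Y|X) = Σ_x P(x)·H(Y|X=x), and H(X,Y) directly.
H(X) = 1.3045 bits, H(Y|X) = 0.7038 bits, H(X,Y) = 2.0082 bits

Marginal of X (row sums):
  P(X=0) = 0.057 + 0.066 = 0.123
  P(X=1) = 0.545 + 0.074 = 0.619
  P(X=2) = 0.147 + 0.111 = 0.258
H(X) = -[0.123·log₂(0.123) + 0.619·log₂(0.619) + 0.258·log₂(0.258)]
  = 0.3719 + 0.4283 + 0.5043 = 1.3045 bits

H(Y|X) = Σ_x P(x)·H(Y|X=x):
  X=0: P(X=0) = 0.123, P(Y|X=0) = (19/41, 22/41) → H(Y|X=0) = 0.9961
  X=1: P(X=1) = 0.619, P(Y|X=1) = (545/619, 74/619) → H(Y|X=1) = 0.5281
  X=2: P(X=2) = 0.258, P(Y|X=2) = (49/86, 37/86) → H(Y|X=2) = 0.9859
H(Y|X) = 0.123·0.9961 + 0.619·0.5281 + 0.258·0.9859 = 0.7038 bits

H(X,Y) = -Σ_{x,y} P(x,y) log₂ P(x,y). Per-cell terms -P(x,y)·log₂P(x,y):
  X=0: 0.2356, 0.2588
  X=1: 0.4772, 0.2780
  X=2: 0.4066, 0.3520
Sum of the 6 terms: H(X,Y) = 2.0082 bits

Chain rule check:
  H(X) + H(Y|X) = 1.3045 + 0.7038 = 2.0083 bits
  H(X,Y) = 2.0082 bits
✓ Chain rule verified (Δ = 0.0001 is 4-dp rounding noise: each of the three values was rounded independently).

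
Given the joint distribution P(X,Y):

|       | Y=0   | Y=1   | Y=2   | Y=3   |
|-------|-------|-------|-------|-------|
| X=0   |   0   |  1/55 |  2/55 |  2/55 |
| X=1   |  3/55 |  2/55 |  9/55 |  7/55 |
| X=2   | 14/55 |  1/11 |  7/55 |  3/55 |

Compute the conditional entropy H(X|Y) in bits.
1.1511 bits

H(X|Y) = H(X,Y) - H(Y)

H(X,Y) = -Σ_{x,y} P(x,y) log₂ P(x,y). Per-cell terms -P(x,y)·log₂P(x,y):
  X=0: 0.00000, 0.10512, 0.17387, 0.17387
  X=1: 0.22889, 0.17387, 0.42733, 0.37851
  X=2: 0.50247, 0.31449, 0.37851, 0.22889
  (cells with P = 0 contribute 0)
Sum of the 12 terms: H(X,Y) = 3.0858 bits

Marginal of Y (column sums):
  P(Y=0) = 0 + 3/55 + 14/55 = 17/55
  P(Y=1) = 1/55 + 2/55 + 1/11 = 8/55
  P(Y=2) = 2/55 + 9/55 + 7/55 = 18/55
  P(Y=3) = 2/55 + 7/55 + 3/55 = 12/55
H(Y) = -[(17/55)·log₂(17/55) + (8/55)·log₂(8/55) + (18/55)·log₂(18/55) + (12/55)·log₂(12/55)]
  = 0.52357 + 0.40456 + 0.52738 + 0.47921 = 1.9347 bits

H(X|Y) = H(X,Y) - H(Y) = 3.0858 - 1.9347 = 1.1511 bits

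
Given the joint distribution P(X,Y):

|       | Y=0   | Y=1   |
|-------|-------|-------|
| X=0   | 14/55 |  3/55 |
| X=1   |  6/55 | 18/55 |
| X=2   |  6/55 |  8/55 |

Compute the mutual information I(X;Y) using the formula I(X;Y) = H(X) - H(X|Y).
0.1853 bits

I(X;Y) = H(X) - H(X|Y)

Marginal of X (row sums):
  P(X=0) = 14/55 + 3/55 = 17/55
  P(X=1) = 6/55 + 18/55 = 24/55
  P(X=2) = 6/55 + 8/55 = 14/55
H(X) = -[(17/55)·log₂(17/55) + (24/55)·log₂(24/55) + (14/55)·log₂(14/55)]
  = 0.523568 + 0.522064 + 0.502474 = 1.54811 bits

Marginal of Y (column sums):
  P(Y=0) = 14/55 + 6/55 + 6/55 = 26/55
  P(Y=1) = 3/55 + 18/55 + 8/55 = 29/55
H(X|Y) = Σ_y P(y)·H(X|Y=y):
  Y=0: P(Y=0) = 26/55, P(X|Y=0) = (7/13, 3/13, 3/13) → H(X|Y=0) = 1.457266
  Y=1: P(Y=1) = 29/55, P(X|Y=1) = (3/29, 18/29, 8/29) → H(X|Y=1) = 1.278204
H(X|Y) = (26/55)·1.457266 + (29/55)·1.278204 = 1.36285 bits

I(X;Y) = H(X) - H(X|Y) = 1.54811 - 1.36285 = 0.1853 bits

Cross-check via I(X;Y) = H(X) + H(Y) - H(X,Y): computing H(Y) from the column sums and H(X,Y) from the 6 cells in the same way gives H(Y) = 0.99785 bits and H(X,Y) = 2.36070 bits, so
I(X;Y) = 1.54811 + 0.99785 - 2.36070 = 0.1853 bits ✓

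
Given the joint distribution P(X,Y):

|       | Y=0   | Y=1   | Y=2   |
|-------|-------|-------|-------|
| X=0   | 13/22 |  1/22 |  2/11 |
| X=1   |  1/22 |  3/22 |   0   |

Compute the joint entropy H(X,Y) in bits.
1.6930 bits

H(X,Y) = -Σ_{x,y} P(x,y) log₂ P(x,y). Per-cell terms -P(x,y)·log₂P(x,y):
  X=0: 0.44850, 0.20270, 0.44717
  X=1: 0.20270, 0.39197, 0.00000
  (cells with P = 0 contribute 0)
Sum of the 6 terms: H(X,Y) = 1.6930 bits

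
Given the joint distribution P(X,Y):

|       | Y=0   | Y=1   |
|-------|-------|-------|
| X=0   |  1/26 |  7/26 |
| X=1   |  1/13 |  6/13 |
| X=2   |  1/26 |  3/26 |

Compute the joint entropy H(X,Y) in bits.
2.0302 bits

H(X,Y) = -Σ_{x,y} P(x,y) log₂ P(x,y). Per-cell terms -P(x,y)·log₂P(x,y):
  X=0: 0.1808, 0.5097
  X=1: 0.2846, 0.5148
  X=2: 0.1808, 0.3595
Sum of the 6 terms: H(X,Y) = 2.0302 bits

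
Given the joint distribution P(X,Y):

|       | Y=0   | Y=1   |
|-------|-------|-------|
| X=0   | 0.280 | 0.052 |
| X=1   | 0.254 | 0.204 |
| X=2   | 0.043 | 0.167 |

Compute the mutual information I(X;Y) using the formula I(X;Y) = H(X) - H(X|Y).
0.1673 bits

I(X;Y) = H(X) - H(X|Y)

Marginal of X (row sums):
  P(X=0) = 0.280 + 0.052 = 0.332
  P(X=1) = 0.254 + 0.204 = 0.458
  P(X=2) = 0.043 + 0.167 = 0.210
H(X) = -[0.332·log₂(0.332) + 0.458·log₂(0.458) + 0.210·log₂(0.210)]
  = 0.52813 + 0.51597 + 0.47282 = 1.51692 bits

Marginal of Y (column sums):
  P(Y=0) = 0.280 + 0.254 + 0.043 = 0.577
  P(Y=1) = 0.052 + 0.204 + 0.167 = 0.423
H(X|Y) = Σ_y P(y)·H(X|Y=y):
  Y=0: P(Y=0) = 0.577, P(X|Y=0) = (280/577, 254/577, 43/577) → H(X|Y=0) = 1.30648
  Y=1: P(Y=1) = 0.423, P(X|Y=1) = (52/423, 68/141, 167/423) → H(X|Y=1) = 1.40849
H(X|Y) = 0.577·1.30648 + 0.423·1.40849 = 1.34963 bits

I(X;Y) = H(X) - H(X|Y) = 1.51692 - 1.34963 = 0.1673 bits

Cross-check via I(X;Y) = H(X) + H(Y) - H(X,Y): computing H(Y) from the column sums and H(X,Y) from the 6 cells in the same way gives H(Y) = 0.98282 bits and H(X,Y) = 2.33245 bits, so
I(X;Y) = 1.51692 + 0.98282 - 2.33245 = 0.1673 bits ✓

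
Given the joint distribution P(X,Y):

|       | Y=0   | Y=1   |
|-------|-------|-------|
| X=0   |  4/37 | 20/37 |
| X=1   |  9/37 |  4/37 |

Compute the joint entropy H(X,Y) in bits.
1.6698 bits

H(X,Y) = -Σ_{x,y} P(x,y) log₂ P(x,y). Per-cell terms -P(x,y)·log₂P(x,y):
  X=0: 0.3470, 0.4797
  X=1: 0.4961, 0.3470
Sum of the 4 terms: H(X,Y) = 1.6698 bits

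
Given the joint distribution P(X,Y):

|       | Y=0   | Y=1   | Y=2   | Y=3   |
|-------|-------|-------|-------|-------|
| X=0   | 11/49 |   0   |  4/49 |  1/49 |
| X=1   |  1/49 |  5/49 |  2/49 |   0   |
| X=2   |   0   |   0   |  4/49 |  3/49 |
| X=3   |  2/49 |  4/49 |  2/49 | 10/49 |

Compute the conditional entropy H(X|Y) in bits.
1.2350 bits

H(X|Y) = H(X,Y) - H(Y)

H(X,Y) = -Σ_{x,y} P(x,y) log₂ P(x,y). Per-cell terms -P(x,y)·log₂P(x,y):
  X=0: 0.483838, 0.000000, 0.295078, 0.114586
  X=1: 0.114586, 0.335998, 0.188356, 0.000000
  X=2: 0.000000, 0.000000, 0.295078, 0.246719
  X=3: 0.188356, 0.295078, 0.188356, 0.467915
  (cells with P = 0 contribute 0)
Sum of the 16 terms: H(X,Y) = 3.21394 bits

Marginal of Y (column sums):
  P(Y=0) = 11/49 + 1/49 + 0 + 2/49 = 2/7
  P(Y=1) = 0 + 5/49 + 0 + 4/49 = 9/49
  P(Y=2) = 4/49 + 2/49 + 4/49 + 2/49 = 12/49
  P(Y=3) = 1/49 + 0 + 3/49 + 10/49 = 2/7
H(Y) = -[(2/7)·log₂(2/7) + (9/49)·log₂(9/49) + (12/49)·log₂(12/49) + (2/7)·log₂(2/7)]
  = 0.516387 + 0.449042 + 0.497081 + 0.516387 = 1.97890 bits

H(X|Y) = H(X,Y) - H(Y) = 3.21394 - 1.97890 = 1.2350 bits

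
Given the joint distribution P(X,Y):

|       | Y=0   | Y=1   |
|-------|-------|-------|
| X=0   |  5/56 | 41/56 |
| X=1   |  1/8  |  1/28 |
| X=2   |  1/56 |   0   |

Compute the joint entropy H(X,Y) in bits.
1.2909 bits

H(X,Y) = -Σ_{x,y} P(x,y) log₂ P(x,y). Per-cell terms -P(x,y)·log₂P(x,y):
  X=0: 0.3112, 0.3293
  X=1: 0.3750, 0.1717
  X=2: 0.1037, 0.0000
  (cells with P = 0 contribute 0)
Sum of the 6 terms: H(X,Y) = 1.2909 bits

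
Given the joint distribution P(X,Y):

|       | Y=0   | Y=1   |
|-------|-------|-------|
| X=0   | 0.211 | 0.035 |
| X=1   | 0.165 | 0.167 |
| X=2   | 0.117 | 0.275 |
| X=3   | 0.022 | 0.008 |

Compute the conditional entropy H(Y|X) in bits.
0.8470 bits

H(Y|X) = H(X,Y) - H(X)

H(X,Y) = -Σ_{x,y} P(x,y) log₂ P(x,y). Per-cell terms -P(x,y)·log₂P(x,y):
  X=0: 0.4736, 0.1693
  X=1: 0.4289, 0.4312
  X=2: 0.3622, 0.5122
  X=3: 0.1211, 0.0557
Sum of the 8 terms: H(X,Y) = 2.5542 bits

Marginal of X (row sums):
  P(X=0) = 0.211 + 0.035 = 0.246
  P(X=1) = 0.165 + 0.167 = 0.332
  P(X=2) = 0.117 + 0.275 = 0.392
  P(X=3) = 0.022 + 0.008 = 0.030
H(X) = -[0.246·log₂(0.246) + 0.332·log₂(0.332) + 0.392·log₂(0.392) + 0.030·log₂(0.030)]
  = 0.4977 + 0.5281 + 0.5296 + 0.1518 = 1.7072 bits

H(Y|X) = H(X,Y) - H(X) = 2.5542 - 1.7072 = 0.8470 bits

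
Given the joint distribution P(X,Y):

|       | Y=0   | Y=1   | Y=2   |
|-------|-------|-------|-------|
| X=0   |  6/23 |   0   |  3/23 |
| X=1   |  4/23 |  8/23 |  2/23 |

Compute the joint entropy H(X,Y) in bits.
2.1642 bits

H(X,Y) = -Σ_{x,y} P(x,y) log₂ P(x,y). Per-cell terms -P(x,y)·log₂P(x,y):
  X=0: 0.5057, 0.0000, 0.3833
  X=1: 0.4389, 0.5299, 0.3064
  (cells with P = 0 contribute 0)
Sum of the 6 terms: H(X,Y) = 2.1642 bits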